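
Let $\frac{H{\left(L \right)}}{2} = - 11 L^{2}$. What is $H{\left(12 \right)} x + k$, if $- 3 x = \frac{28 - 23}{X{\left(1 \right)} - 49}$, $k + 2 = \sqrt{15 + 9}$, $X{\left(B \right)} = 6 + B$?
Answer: $- \frac{894}{7} + 2 \sqrt{6} \approx -122.82$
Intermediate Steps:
$k = -2 + 2 \sqrt{6}$ ($k = -2 + \sqrt{15 + 9} = -2 + \sqrt{24} = -2 + 2 \sqrt{6} \approx 2.899$)
$x = \frac{5}{126}$ ($x = - \frac{\left(28 - 23\right) \frac{1}{\left(6 + 1\right) - 49}}{3} = - \frac{5 \frac{1}{7 - 49}}{3} = - \frac{5 \frac{1}{-42}}{3} = - \frac{5 \left(- \frac{1}{42}\right)}{3} = \left(- \frac{1}{3}\right) \left(- \frac{5}{42}\right) = \frac{5}{126} \approx 0.039683$)
$H{\left(L \right)} = - 22 L^{2}$ ($H{\left(L \right)} = 2 \left(- 11 L^{2}\right) = - 22 L^{2}$)
$H{\left(12 \right)} x + k = - 22 \cdot 12^{2} \cdot \frac{5}{126} - \left(2 - 2 \sqrt{6}\right) = \left(-22\right) 144 \cdot \frac{5}{126} - \left(2 - 2 \sqrt{6}\right) = \left(-3168\right) \frac{5}{126} - \left(2 - 2 \sqrt{6}\right) = - \frac{880}{7} - \left(2 - 2 \sqrt{6}\right) = - \frac{894}{7} + 2 \sqrt{6}$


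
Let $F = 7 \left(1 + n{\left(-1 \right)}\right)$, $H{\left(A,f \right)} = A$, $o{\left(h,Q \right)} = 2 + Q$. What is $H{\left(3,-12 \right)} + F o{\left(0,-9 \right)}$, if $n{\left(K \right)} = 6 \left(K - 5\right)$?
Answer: $1718$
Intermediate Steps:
$n{\left(K \right)} = -30 + 6 K$ ($n{\left(K \right)} = 6 \left(-5 + K\right) = -30 + 6 K$)
$F = -245$ ($F = 7 \left(1 + \left(-30 + 6 \left(-1\right)\right)\right) = 7 \left(1 - 36\right) = 7 \left(-35\right) = -245$)
$H{\left(3,-12 \right)} + F o{\left(0,-9 \right)} = 3 - 245 \left(2 - 9\right) = 3 - -1715 = 3 + 1715 = 1718$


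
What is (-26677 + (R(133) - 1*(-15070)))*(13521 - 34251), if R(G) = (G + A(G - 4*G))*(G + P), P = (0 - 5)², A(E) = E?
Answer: 1111853550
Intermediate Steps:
P = 25 (P = (-5)² = 25)
R(G) = -2*G*(25 + G) (R(G) = (G + (G - 4*G))*(G + 25) = (G - 3*G)*(25 + G) = (-2*G)*(25 + G) = -2*G*(25 + G))
(-26677 + (R(133) - 1*(-15070)))*(13521 - 34251) = (-26677 + (2*133*(-25 - 1*133) - 1*(-15070)))*(13521 - 34251) = (-26677 + (2*133*(-25 - 133) + 15070))*(-20730) = (-26677 + (2*133*(-158) + 15070))*(-20730) = (-26677 + (-42028 + 15070))*(-20730) = (-26677 - 26958)*(-20730) = -53635*(-20730) = 1111853550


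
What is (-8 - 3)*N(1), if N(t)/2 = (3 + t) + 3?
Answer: -154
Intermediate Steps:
N(t) = 12 + 2*t (N(t) = 2*((3 + t) + 3) = 2*(6 + t) = 12 + 2*t)
(-8 - 3)*N(1) = (-8 - 3)*(12 + 2*1) = -11*(12 + 2) = -11*14 = -154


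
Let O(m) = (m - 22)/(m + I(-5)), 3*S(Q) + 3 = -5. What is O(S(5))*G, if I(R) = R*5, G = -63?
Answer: -4662/83 ≈ -56.169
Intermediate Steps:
S(Q) = -8/3 (S(Q) = -1 + (⅓)*(-5) = -1 - 5/3 = -8/3)
I(R) = 5*R
O(m) = (-22 + m)/(-25 + m) (O(m) = (m - 22)/(m + 5*(-5)) = (-22 + m)/(m - 25) = (-22 + m)/(-25 + m))
O(S(5))*G = ((-22 - 8/3)/(-25 - 8/3))*(-63) = (-74/3/(-83/3))*(-63) = -3/83*(-74/3)*(-63) = (74/83)*(-63) = -4662/83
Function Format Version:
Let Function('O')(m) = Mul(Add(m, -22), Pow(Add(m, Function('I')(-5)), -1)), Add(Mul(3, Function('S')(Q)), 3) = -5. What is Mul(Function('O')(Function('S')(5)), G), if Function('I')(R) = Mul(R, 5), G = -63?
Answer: Rational(-4662, 83) ≈ -56.169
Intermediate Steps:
Function('S')(Q) = Rational(-8, 3) (Function('S')(Q) = Add(-1, Mul(Rational(1, 3), -5)) = Add(-1, Rational(-5, 3)) = Rational(-8, 3))
Function('I')(R) = Mul(5, R)
Function('O')(m) = Mul(Pow(Add(-25, m), -1), Add(-22, m)) (Function('O')(m) = Mul(Add(m, -22), Pow(Add(m, Mul(5, -5)), -1)) = Mul(Add(-22, m), Pow(Add(m, -25), -1)) = Mul(Add(-22, m), Pow(Add(-25, m), -1)) = Mul(Pow(Add(-25, m), -1), Add(-22, m)))
Mul(Function('O')(Function('S')(5)), G) = Mul(Mul(Pow(Add(-25, Rational(-8, 3)), -1), Add(-22, Rational(-8, 3))), -63) = Mul(Mul(Pow(Rational(-83, 3), -1), Rational(-74, 3)), -63) = Mul(Mul(Rational(-3, 83), Rational(-74, 3)), -63) = Mul(Rational(74, 83), -63) = Rational(-4662, 83)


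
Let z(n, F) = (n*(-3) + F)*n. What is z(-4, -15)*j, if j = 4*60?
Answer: 2880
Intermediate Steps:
z(n, F) = n*(F - 3*n) (z(n, F) = (-3*n + F)*n = (F - 3*n)*n = n*(F - 3*n))
j = 240
z(-4, -15)*j = -4*(-15 - 3*(-4))*240 = -4*(-15 + 12)*240 = -4*(-3)*240 = 12*240 = 2880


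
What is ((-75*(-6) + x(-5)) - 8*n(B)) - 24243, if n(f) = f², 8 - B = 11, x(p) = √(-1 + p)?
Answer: -23865 + I*√6 ≈ -23865.0 + 2.4495*I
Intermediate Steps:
B = -3 (B = 8 - 1*11 = 8 - 11 = -3)
((-75*(-6) + x(-5)) - 8*n(B)) - 24243 = ((-75*(-6) + √(-1 - 5)) - 8*(-3)²) - 24243 = ((450 + √(-6)) - 8*9) - 24243 = ((450 + I*√6) - 72) - 24243 = (378 + I*√6) - 24243 = -23865 + I*√6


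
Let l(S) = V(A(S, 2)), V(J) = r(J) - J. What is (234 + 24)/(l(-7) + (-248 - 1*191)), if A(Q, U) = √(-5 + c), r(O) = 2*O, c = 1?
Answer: -113262/192725 - 516*I/192725 ≈ -0.58769 - 0.0026774*I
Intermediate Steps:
A(Q, U) = 2*I (A(Q, U) = √(-5 + 1) = √(-4) = 2*I)
V(J) = J (V(J) = 2*J - J = J)
l(S) = 2*I
(234 + 24)/(l(-7) + (-248 - 1*191)) = (234 + 24)/(2*I + (-248 - 1*191)) = 258/(2*I + (-248 - 191)) = 258/(2*I - 439) = 258/(-439 + 2*I) = 258*((-439 - 2*I)/192725) = 258*(-439 - 2*I)/192725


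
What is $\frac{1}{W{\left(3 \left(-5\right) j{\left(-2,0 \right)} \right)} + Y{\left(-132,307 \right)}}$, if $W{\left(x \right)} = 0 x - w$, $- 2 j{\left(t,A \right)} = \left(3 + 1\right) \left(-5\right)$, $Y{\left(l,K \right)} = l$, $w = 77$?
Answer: $- \frac{1}{209} \approx -0.0047847$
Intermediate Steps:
$j{\left(t,A \right)} = 10$ ($j{\left(t,A \right)} = - \frac{\left(3 + 1\right) \left(-5\right)}{2} = - \frac{4 \left(-5\right)}{2} = \left(- \frac{1}{2}\right) \left(-20\right) = 10$)
$W{\left(x \right)} = -77$ ($W{\left(x \right)} = 0 x - 77 = 0 - 77 = -77$)
$\frac{1}{W{\left(3 \left(-5\right) j{\left(-2,0 \right)} \right)} + Y{\left(-132,307 \right)}} = \frac{1}{-77 - 132} = \frac{1}{-209} = - \frac{1}{209}$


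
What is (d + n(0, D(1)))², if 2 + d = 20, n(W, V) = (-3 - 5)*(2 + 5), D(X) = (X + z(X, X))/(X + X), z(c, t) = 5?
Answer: 1444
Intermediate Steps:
D(X) = (5 + X)/(2*X) (D(X) = (X + 5)/(X + X) = (5 + X)/((2*X)) = (5 + X)*(1/(2*X)) = (5 + X)/(2*X))
n(W, V) = -56 (n(W, V) = -8*7 = -56)
d = 18 (d = -2 + 20 = 18)
(d + n(0, D(1)))² = (18 - 56)² = (-38)² = 1444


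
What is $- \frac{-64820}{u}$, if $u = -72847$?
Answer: $- \frac{64820}{72847} \approx -0.88981$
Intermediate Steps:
$- \frac{-64820}{u} = - \frac{-64820}{-72847} = - \frac{\left(-64820\right) \left(-1\right)}{72847} = \left(-1\right) \frac{64820}{72847} = - \frac{64820}{72847}$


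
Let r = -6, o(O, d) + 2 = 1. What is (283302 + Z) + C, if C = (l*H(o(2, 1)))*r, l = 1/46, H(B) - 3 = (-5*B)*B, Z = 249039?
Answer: 12243849/23 ≈ 5.3234e+5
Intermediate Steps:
o(O, d) = -1 (o(O, d) = -2 + 1 = -1)
H(B) = 3 - 5*B² (H(B) = 3 + (-5*B)*B = 3 - 5*B²)
l = 1/46 ≈ 0.021739
C = 6/23 (C = ((3 - 5*(-1)²)/46)*(-6) = ((3 - 5*1)/46)*(-6) = ((3 - 5)/46)*(-6) = ((1/46)*(-2))*(-6) = -1/23*(-6) = 6/23 ≈ 0.26087)
(283302 + Z) + C = (283302 + 249039) + 6/23 = 532341 + 6/23 = 12243849/23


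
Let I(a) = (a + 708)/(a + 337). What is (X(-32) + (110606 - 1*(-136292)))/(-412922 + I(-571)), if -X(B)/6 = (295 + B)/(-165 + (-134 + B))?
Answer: -19123606944/31982505935 ≈ -0.59794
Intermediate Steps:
I(a) = (708 + a)/(337 + a)
X(B) = -6*(295 + B)/(-299 + B) (X(B) = -6*(295 + B)/(-165 + (-134 + B)) = -6*(295 + B)/(-299 + B))
(X(-32) + (110606 - 1*(-136292)))/(-412922 + I(-571)) = (6*(-295 - 1*(-32))/(-299 - 32) + (110606 - 1*(-136292)))/(-412922 + (708 - 571)/(337 - 571)) = (6*(-295 + 32)/(-331) + (110606 + 136292))/(-412922 + 137/(-234)) = (6*(-1/331)*(-263) + 246898)/(-412922 - 1/234*137) = (1578/331 + 246898)/(-412922 - 137/234) = 81724816/(331*(-96623885/234)) = (81724816/331)*(-234/96623885) = -19123606944/31982505935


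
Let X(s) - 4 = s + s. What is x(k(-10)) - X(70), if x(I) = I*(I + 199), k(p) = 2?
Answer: 258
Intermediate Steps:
X(s) = 4 + 2*s (X(s) = 4 + (s + s) = 4 + 2*s)
x(I) = I*(199 + I)
x(k(-10)) - X(70) = 2*(199 + 2) - (4 + 2*70) = 2*201 - (4 + 140) = 402 - 1*144 = 402 - 144 = 258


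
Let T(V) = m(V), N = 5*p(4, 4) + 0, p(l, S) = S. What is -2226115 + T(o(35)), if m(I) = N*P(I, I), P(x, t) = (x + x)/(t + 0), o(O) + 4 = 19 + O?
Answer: -2226075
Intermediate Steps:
o(O) = 15 + O (o(O) = -4 + (19 + O) = 15 + O)
N = 20 (N = 5*4 + 0 = 20 + 0 = 20)
P(x, t) = 2*x/t (P(x, t) = (2*x)/t = 2*x/t)
m(I) = 40 (m(I) = 20*(2*I/I) = 20*2 = 40)
T(V) = 40
-2226115 + T(o(35)) = -2226115 + 40 = -2226075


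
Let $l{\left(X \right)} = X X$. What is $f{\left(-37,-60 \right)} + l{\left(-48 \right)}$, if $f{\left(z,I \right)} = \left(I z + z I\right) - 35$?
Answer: $6709$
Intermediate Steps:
$f{\left(z,I \right)} = -35 + 2 I z$ ($f{\left(z,I \right)} = \left(I z + I z\right) - 35 = 2 I z - 35 = -35 + 2 I z$)
$l{\left(X \right)} = X^{2}$
$f{\left(-37,-60 \right)} + l{\left(-48 \right)} = \left(-35 + 2 \left(-60\right) \left(-37\right)\right) + \left(-48\right)^{2} = \left(-35 + 4440\right) + 2304 = 4405 + 2304 = 6709$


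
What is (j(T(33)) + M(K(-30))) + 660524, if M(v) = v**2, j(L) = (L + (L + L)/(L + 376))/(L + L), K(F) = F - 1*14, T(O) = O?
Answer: 541892691/818 ≈ 6.6246e+5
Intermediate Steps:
K(F) = -14 + F (K(F) = F - 14 = -14 + F)
j(L) = (L + 2*L/(376 + L))/(2*L) (j(L) = (L + (2*L)/(376 + L))/((2*L)) = (L + 2*L/(376 + L))*(1/(2*L)) = (L + 2*L/(376 + L))/(2*L))
(j(T(33)) + M(K(-30))) + 660524 = ((378 + 33)/(2*(376 + 33)) + (-14 - 30)**2) + 660524 = ((1/2)*411/409 + (-44)**2) + 660524 = ((1/2)*(1/409)*411 + 1936) + 660524 = (411/818 + 1936) + 660524 = 1584059/818 + 660524 = 541892691/818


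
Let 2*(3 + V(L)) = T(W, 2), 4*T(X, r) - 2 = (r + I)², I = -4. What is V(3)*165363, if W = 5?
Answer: -1488267/4 ≈ -3.7207e+5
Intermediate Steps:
T(X, r) = ½ + (-4 + r)²/4 (T(X, r) = ½ + (r - 4)²/4 = ½ + (-4 + r)²/4)
V(L) = -9/4 (V(L) = -3 + (½ + (-4 + 2)²/4)/2 = -3 + (½ + (¼)*(-2)²)/2 = -3 + (½ + (¼)*4)/2 = -3 + (½ + 1)/2 = -3 + (½)*(3/2) = -3 + ¾ = -9/4)
V(3)*165363 = -9/4*165363 = -1488267/4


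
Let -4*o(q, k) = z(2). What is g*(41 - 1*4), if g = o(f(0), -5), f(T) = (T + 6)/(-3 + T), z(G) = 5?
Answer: -185/4 ≈ -46.250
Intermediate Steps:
f(T) = (6 + T)/(-3 + T)
o(q, k) = -5/4 (o(q, k) = -¼*5 = -5/4)
g = -5/4 ≈ -1.2500
g*(41 - 1*4) = -5*(41 - 1*4)/4 = -5*(41 - 4)/4 = -5/4*37 = -185/4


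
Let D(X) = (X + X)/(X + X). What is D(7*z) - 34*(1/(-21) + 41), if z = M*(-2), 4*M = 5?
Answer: -29219/21 ≈ -1391.4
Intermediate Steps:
M = 5/4 (M = (1/4)*5 = 5/4 ≈ 1.2500)
z = -5/2 (z = (5/4)*(-2) = -5/2 ≈ -2.5000)
D(X) = 1 (D(X) = (2*X)/((2*X)) = (2*X)*(1/(2*X)) = 1)
D(7*z) - 34*(1/(-21) + 41) = 1 - 34*(1/(-21) + 41) = 1 - 34*(-1/21 + 41) = 1 - 34*860/21 = 1 - 1*29240/21 = 1 - 29240/21 = -29219/21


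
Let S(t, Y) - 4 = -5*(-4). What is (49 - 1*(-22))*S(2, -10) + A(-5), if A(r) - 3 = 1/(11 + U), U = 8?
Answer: 32434/19 ≈ 1707.1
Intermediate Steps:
S(t, Y) = 24 (S(t, Y) = 4 - 5*(-4) = 4 + 20 = 24)
A(r) = 58/19 (A(r) = 3 + 1/(11 + 8) = 3 + 1/19 = 58/19)
(49 - 1*(-22))*S(2, -10) + A(-5) = (49 - 1*(-22))*24 + 58/19 = (49 + 22)*24 + 58/19 = 71*24 + 58/19 = 1704 + 58/19 = 32434/19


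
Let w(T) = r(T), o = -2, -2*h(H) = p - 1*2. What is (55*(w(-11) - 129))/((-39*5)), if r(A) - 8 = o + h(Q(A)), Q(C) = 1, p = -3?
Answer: 2651/78 ≈ 33.987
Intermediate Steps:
h(H) = 5/2 (h(H) = -(-3 - 1*2)/2 = -(-3 - 2)/2 = -1/2*(-5) = 5/2)
r(A) = 17/2 (r(A) = 8 + (-2 + 5/2) = 8 + 1/2 = 17/2)
w(T) = 17/2
(55*(w(-11) - 129))/((-39*5)) = (55*(17/2 - 129))/((-39*5)) = (55*(-241/2))/(-195) = -13255/2*(-1/195) = 2651/78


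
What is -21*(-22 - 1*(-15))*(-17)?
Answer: -2499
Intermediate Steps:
-21*(-22 - 1*(-15))*(-17) = -21*(-22 + 15)*(-17) = -21*(-7)*(-17) = 147*(-17) = -2499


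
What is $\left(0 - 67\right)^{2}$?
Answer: $4489$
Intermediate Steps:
$\left(0 - 67\right)^{2} = \left(-67\right)^{2} = 4489$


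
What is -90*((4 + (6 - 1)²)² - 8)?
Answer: -74970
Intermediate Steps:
-90*((4 + (6 - 1)²)² - 8) = -90*((4 + 5²)² - 8) = -90*((4 + 25)² - 8) = -90*(29² - 8) = -90*(841 - 8) = -90*833 = -74970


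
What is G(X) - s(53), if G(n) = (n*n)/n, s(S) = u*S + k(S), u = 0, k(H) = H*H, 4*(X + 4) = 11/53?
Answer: -596345/212 ≈ -2812.9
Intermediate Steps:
X = -837/212 (X = -4 + (11/53)/4 = -4 + (11*(1/53))/4 = -4 + (¼)*(11/53) = -4 + 11/212 = -837/212 ≈ -3.9481)
k(H) = H²
s(S) = S² (s(S) = 0*S + S² = 0 + S² = S²)
G(n) = n (G(n) = n²/n = n)
G(X) - s(53) = -837/212 - 1*53² = -837/212 - 1*2809 = -837/212 - 2809 = -596345/212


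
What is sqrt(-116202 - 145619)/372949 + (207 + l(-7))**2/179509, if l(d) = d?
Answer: 40000/179509 + I*sqrt(261821)/372949 ≈ 0.22283 + 0.001372*I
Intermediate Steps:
sqrt(-116202 - 145619)/372949 + (207 + l(-7))**2/179509 = sqrt(-116202 - 145619)/372949 + (207 - 7)**2/179509 = sqrt(-261821)*(1/372949) + 200**2*(1/179509) = (I*sqrt(261821))*(1/372949) + 40000*(1/179509) = I*sqrt(261821)/372949 + 40000/179509 = 40000/179509 + I*sqrt(261821)/372949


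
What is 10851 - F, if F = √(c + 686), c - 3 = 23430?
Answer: 10851 - √24119 ≈ 10696.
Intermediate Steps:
c = 23433 (c = 3 + 23430 = 23433)
F = √24119 (F = √(23433 + 686) = √24119 ≈ 155.30)
10851 - F = 10851 - √24119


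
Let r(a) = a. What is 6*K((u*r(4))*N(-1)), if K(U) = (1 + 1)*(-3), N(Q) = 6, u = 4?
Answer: -36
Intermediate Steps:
K(U) = -6 (K(U) = 2*(-3) = -6)
6*K((u*r(4))*N(-1)) = 6*(-6) = -36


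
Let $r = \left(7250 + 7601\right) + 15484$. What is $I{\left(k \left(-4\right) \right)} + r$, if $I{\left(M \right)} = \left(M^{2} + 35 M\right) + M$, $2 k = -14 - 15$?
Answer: $35787$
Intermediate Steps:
$k = - \frac{29}{2}$ ($k = \frac{-14 - 15}{2} = \frac{1}{2} \left(-29\right) = - \frac{29}{2} \approx -14.5$)
$r = 30335$ ($r = 14851 + 15484 = 30335$)
$I{\left(M \right)} = M^{2} + 36 M$
$I{\left(k \left(-4\right) \right)} + r = \left(- \frac{29}{2}\right) \left(-4\right) \left(36 - -58\right) + 30335 = 58 \left(36 + 58\right) + 30335 = 58 \cdot 94 + 30335 = 5452 + 30335 = 35787$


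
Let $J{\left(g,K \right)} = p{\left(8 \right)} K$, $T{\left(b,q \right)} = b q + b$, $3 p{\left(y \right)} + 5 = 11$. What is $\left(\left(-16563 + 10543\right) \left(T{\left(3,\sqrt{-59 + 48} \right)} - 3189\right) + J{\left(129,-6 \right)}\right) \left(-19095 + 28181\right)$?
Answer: $174266826888 - 164093160 i \sqrt{11} \approx 1.7427 \cdot 10^{11} - 5.4424 \cdot 10^{8} i$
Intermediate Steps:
$p{\left(y \right)} = 2$ ($p{\left(y \right)} = - \frac{5}{3} + \frac{1}{3} \cdot 11 = - \frac{5}{3} + \frac{11}{3} = 2$)
$T{\left(b,q \right)} = b + b q$
$J{\left(g,K \right)} = 2 K$
$\left(\left(-16563 + 10543\right) \left(T{\left(3,\sqrt{-59 + 48} \right)} - 3189\right) + J{\left(129,-6 \right)}\right) \left(-19095 + 28181\right) = \left(\left(-16563 + 10543\right) \left(3 \left(1 + \sqrt{-59 + 48}\right) - 3189\right) + 2 \left(-6\right)\right) \left(-19095 + 28181\right) = \left(- 6020 \left(3 \left(1 + \sqrt{-11}\right) - 3189\right) - 12\right) 9086 = \left(- 6020 \left(3 \left(1 + i \sqrt{11}\right) - 3189\right) - 12\right) 9086 = \left(- 6020 \left(\left(3 + 3 i \sqrt{11}\right) - 3189\right) - 12\right) 9086 = \left(- 6020 \left(-3186 + 3 i \sqrt{11}\right) - 12\right) 9086 = \left(\left(19179720 - 18060 i \sqrt{11}\right) - 12\right) 9086 = \left(19179708 - 18060 i \sqrt{11}\right) 9086 = 174266826888 - 164093160 i \sqrt{11}$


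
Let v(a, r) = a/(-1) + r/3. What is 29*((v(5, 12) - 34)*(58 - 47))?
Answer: -11165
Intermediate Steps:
v(a, r) = -a + r/3 (v(a, r) = a*(-1) + r*(⅓) = -a + r/3)
29*((v(5, 12) - 34)*(58 - 47)) = 29*(((-1*5 + (⅓)*12) - 34)*(58 - 47)) = 29*(((-5 + 4) - 34)*11) = 29*((-1 - 34)*11) = 29*(-35*11) = 29*(-385) = -11165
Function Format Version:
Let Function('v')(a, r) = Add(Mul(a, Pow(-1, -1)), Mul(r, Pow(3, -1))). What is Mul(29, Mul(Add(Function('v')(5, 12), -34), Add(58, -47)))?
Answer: -11165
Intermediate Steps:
Function('v')(a, r) = Add(Mul(-1, a), Mul(Rational(1, 3), r)) (Function('v')(a, r) = Add(Mul(a, -1), Mul(r, Rational(1, 3))) = Add(Mul(-1, a), Mul(Rational(1, 3), r)))
Mul(29, Mul(Add(Function('v')(5, 12), -34), Add(58, -47))) = Mul(29, Mul(Add(Add(Mul(-1, 5), Mul(Rational(1, 3), 12)), -34), Add(58, -47))) = Mul(29, Mul(Add(Add(-5, 4), -34), 11)) = Mul(29, Mul(Add(-1, -34), 11)) = Mul(29, Mul(-35, 11)) = Mul(29, -385) = -11165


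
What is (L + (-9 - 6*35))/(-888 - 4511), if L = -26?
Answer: 245/5399 ≈ 0.045379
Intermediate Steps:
(L + (-9 - 6*35))/(-888 - 4511) = (-26 + (-9 - 6*35))/(-888 - 4511) = (-26 + (-9 - 210))/(-5399) = (-26 - 219)*(-1/5399) = -245*(-1/5399) = 245/5399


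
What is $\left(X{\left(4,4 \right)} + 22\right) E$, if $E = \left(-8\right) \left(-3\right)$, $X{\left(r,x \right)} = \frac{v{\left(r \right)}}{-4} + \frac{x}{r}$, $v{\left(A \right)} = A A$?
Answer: $456$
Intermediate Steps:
$v{\left(A \right)} = A^{2}$
$X{\left(r,x \right)} = - \frac{r^{2}}{4} + \frac{x}{r}$ ($X{\left(r,x \right)} = \frac{r^{2}}{-4} + \frac{x}{r} = r^{2} \left(- \frac{1}{4}\right) + \frac{x}{r} = - \frac{r^{2}}{4} + \frac{x}{r}$)
$E = 24$
$\left(X{\left(4,4 \right)} + 22\right) E = \left(\frac{4 - \frac{4^{3}}{4}}{4} + 22\right) 24 = \left(\frac{4 - 16}{4} + 22\right) 24 = \left(\frac{1}{4} \left(-12\right) + 22\right) 24 = \left(-3 + 22\right) 24 = 19 \cdot 24 = 456$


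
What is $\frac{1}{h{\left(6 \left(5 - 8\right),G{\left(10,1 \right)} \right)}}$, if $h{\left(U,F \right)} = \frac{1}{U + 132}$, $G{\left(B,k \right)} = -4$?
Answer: $114$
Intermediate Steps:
$h{\left(U,F \right)} = \frac{1}{132 + U}$
$\frac{1}{h{\left(6 \left(5 - 8\right),G{\left(10,1 \right)} \right)}} = \frac{1}{\frac{1}{132 + 6 \left(5 - 8\right)}} = \frac{1}{\frac{1}{132 + 6 \left(-3\right)}} = \frac{1}{\frac{1}{132 - 18}} = \frac{1}{\frac{1}{114}} = 114$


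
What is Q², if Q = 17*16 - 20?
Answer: 63504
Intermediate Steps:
Q = 252 (Q = 272 - 20 = 252)
Q² = 252² = 63504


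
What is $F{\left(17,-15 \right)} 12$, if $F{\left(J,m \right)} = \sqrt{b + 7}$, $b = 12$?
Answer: $12 \sqrt{19} \approx 52.307$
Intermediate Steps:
$F{\left(J,m \right)} = \sqrt{19}$ ($F{\left(J,m \right)} = \sqrt{12 + 7} = \sqrt{19}$)
$F{\left(17,-15 \right)} 12 = \sqrt{19} \cdot 12 = 12 \sqrt{19}$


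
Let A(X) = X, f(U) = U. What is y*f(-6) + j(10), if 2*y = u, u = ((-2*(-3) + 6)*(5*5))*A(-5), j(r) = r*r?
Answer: 4600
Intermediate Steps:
j(r) = r**2
u = -1500 (u = ((-2*(-3) + 6)*(5*5))*(-5) = ((6 + 6)*25)*(-5) = (12*25)*(-5) = 300*(-5) = -1500)
y = -750 (y = (1/2)*(-1500) = -750)
y*f(-6) + j(10) = -750*(-6) + 10**2 = 4500 + 100 = 4600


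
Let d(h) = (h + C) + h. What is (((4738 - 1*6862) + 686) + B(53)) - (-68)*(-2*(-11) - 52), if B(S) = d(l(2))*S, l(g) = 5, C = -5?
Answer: -3213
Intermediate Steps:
d(h) = -5 + 2*h (d(h) = (h - 5) + h = (-5 + h) + h = -5 + 2*h)
B(S) = 5*S (B(S) = (-5 + 2*5)*S = (-5 + 10)*S = 5*S)
(((4738 - 1*6862) + 686) + B(53)) - (-68)*(-2*(-11) - 52) = (((4738 - 1*6862) + 686) + 5*53) - (-68)*(-2*(-11) - 52) = (((4738 - 6862) + 686) + 265) - (-68)*(22 - 52) = ((-2124 + 686) + 265) - (-68)*(-30) = (-1438 + 265) - 1*2040 = -1173 - 2040 = -3213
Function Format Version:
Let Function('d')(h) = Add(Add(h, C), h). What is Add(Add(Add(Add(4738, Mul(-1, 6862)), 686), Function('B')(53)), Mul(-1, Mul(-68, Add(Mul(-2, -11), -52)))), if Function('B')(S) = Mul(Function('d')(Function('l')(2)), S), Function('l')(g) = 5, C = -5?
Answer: -3213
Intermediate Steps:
Function('d')(h) = Add(-5, Mul(2, h)) (Function('d')(h) = Add(Add(h, -5), h) = Add(Add(-5, h), h) = Add(-5, Mul(2, h)))
Function('B')(S) = Mul(5, S) (Function('B')(S) = Mul(Add(-5, Mul(2, 5)), S) = Mul(Add(-5, 10), S) = Mul(5, S))
Add(Add(Add(Add(4738, Mul(-1, 6862)), 686), Function('B')(53)), Mul(-1, Mul(-68, Add(Mul(-2, -11), -52)))) = Add(Add(Add(Add(4738, Mul(-1, 6862)), 686), Mul(5, 53)), Mul(-1, Mul(-68, Add(Mul(-2, -11), -52)))) = Add(Add(Add(Add(4738, -6862), 686), 265), Mul(-1, Mul(-68, Add(22, -52)))) = Add(Add(Add(-2124, 686), 265), Mul(-1, Mul(-68, -30))) = Add(Add(-1438, 265), Mul(-1, 2040)) = Add(-1173, -2040) = -3213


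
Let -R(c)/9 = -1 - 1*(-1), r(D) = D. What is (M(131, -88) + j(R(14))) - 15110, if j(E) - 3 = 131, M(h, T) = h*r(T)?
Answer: -26504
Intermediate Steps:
R(c) = 0 (R(c) = -9*(-1 - 1*(-1)) = -9*(-1 + 1) = -9*0 = 0)
M(h, T) = T*h (M(h, T) = h*T = T*h)
j(E) = 134 (j(E) = 3 + 131 = 134)
(M(131, -88) + j(R(14))) - 15110 = (-88*131 + 134) - 15110 = (-11528 + 134) - 15110 = -11394 - 15110 = -26504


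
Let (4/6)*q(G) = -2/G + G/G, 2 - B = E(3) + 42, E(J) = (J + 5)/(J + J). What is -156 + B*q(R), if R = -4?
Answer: -249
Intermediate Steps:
E(J) = (5 + J)/(2*J) (E(J) = (5 + J)/((2*J)) = (5 + J)*(1/(2*J)) = (5 + J)/(2*J))
B = -124/3 (B = 2 - ((½)*(5 + 3)/3 + 42) = 2 - ((½)*(⅓)*8 + 42) = 2 - (4/3 + 42) = 2 - 1*130/3 = 2 - 130/3 = -124/3 ≈ -41.333)
q(G) = 3/2 - 3/G (q(G) = 3*(-2/G + G/G)/2 = 3*(-2/G + 1)/2 = 3*(1 - 2/G)/2 = 3/2 - 3/G)
-156 + B*q(R) = -156 - 124*(3/2 - 3/(-4))/3 = -156 - 124*(3/2 - 3*(-¼))/3 = -156 - 124*(3/2 + ¾)/3 = -156 - 124/3*9/4 = -156 - 93 = -249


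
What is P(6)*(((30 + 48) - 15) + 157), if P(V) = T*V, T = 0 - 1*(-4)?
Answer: 5280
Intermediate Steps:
T = 4 (T = 0 + 4 = 4)
P(V) = 4*V
P(6)*(((30 + 48) - 15) + 157) = (4*6)*(((30 + 48) - 15) + 157) = 24*((78 - 15) + 157) = 24*(63 + 157) = 24*220 = 5280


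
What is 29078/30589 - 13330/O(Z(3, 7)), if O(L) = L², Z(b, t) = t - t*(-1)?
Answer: -201026041/2997722 ≈ -67.060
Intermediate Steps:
Z(b, t) = 2*t (Z(b, t) = t + t = 2*t)
29078/30589 - 13330/O(Z(3, 7)) = 29078/30589 - 13330/((2*7)²) = 29078*(1/30589) - 13330/(14²) = 29078/30589 - 13330/196 = 29078/30589 - 13330*1/196 = 29078/30589 - 6665/98 = -201026041/2997722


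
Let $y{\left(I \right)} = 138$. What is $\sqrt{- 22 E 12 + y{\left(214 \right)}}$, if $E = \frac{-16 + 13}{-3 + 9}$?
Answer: $3 \sqrt{30} \approx 16.432$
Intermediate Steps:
$E = - \frac{1}{2}$ ($E = - \frac{3}{6} = \left(-3\right) \frac{1}{6} = - \frac{1}{2} \approx -0.5$)
$\sqrt{- 22 E 12 + y{\left(214 \right)}} = \sqrt{\left(-22\right) \left(- \frac{1}{2}\right) 12 + 138} = \sqrt{11 \cdot 12 + 138} = \sqrt{132 + 138} = \sqrt{270} = 3 \sqrt{30}$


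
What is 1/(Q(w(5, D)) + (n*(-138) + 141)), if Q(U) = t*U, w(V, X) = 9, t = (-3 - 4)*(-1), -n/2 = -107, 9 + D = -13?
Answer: -1/29328 ≈ -3.4097e-5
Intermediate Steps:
D = -22 (D = -9 - 13 = -22)
n = 214 (n = -2*(-107) = 214)
t = 7 (t = -7*(-1) = 7)
Q(U) = 7*U
1/(Q(w(5, D)) + (n*(-138) + 141)) = 1/(7*9 + (214*(-138) + 141)) = 1/(63 + (-29532 + 141)) = 1/(63 - 29391) = 1/(-29328) = -1/29328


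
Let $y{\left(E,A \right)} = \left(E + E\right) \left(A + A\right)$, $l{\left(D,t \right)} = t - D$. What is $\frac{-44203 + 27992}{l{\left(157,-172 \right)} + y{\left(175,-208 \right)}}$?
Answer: $\frac{16211}{145929} \approx 0.11109$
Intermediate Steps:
$y{\left(E,A \right)} = 4 A E$ ($y{\left(E,A \right)} = 2 E 2 A = 4 A E$)
$\frac{-44203 + 27992}{l{\left(157,-172 \right)} + y{\left(175,-208 \right)}} = \frac{-44203 + 27992}{\left(-172 - 157\right) + 4 \left(-208\right) 175} = - \frac{16211}{\left(-172 - 157\right) - 145600} = - \frac{16211}{-329 - 145600} = - \frac{16211}{-145929} = \left(-16211\right) \left(- \frac{1}{145929}\right) = \frac{16211}{145929}$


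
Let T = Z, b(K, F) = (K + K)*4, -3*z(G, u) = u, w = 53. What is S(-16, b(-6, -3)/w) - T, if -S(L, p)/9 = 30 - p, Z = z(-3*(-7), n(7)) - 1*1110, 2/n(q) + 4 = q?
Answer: 396898/477 ≈ 832.07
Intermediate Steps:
n(q) = 2/(-4 + q)
z(G, u) = -u/3
b(K, F) = 8*K (b(K, F) = (2*K)*4 = 8*K)
Z = -9992/9 (Z = -2/(3*(-4 + 7)) - 1*1110 = -2/(3*3) - 1110 = -⅓*⅔ - 1110 = -2/9 - 1110 = -9992/9 ≈ -1110.2)
S(L, p) = -270 + 9*p (S(L, p) = -9*(30 - p) = -270 + 9*p)
T = -9992/9 ≈ -1110.2
S(-16, b(-6, -3)/w) - T = (-270 + 9*((8*(-6))/53)) - 1*(-9992/9) = (-270 + 9*(-48*1/53)) + 9992/9 = (-270 + 9*(-48/53)) + 9992/9 = (-270 - 432/53) + 9992/9 = -14742/53 + 9992/9 = 396898/477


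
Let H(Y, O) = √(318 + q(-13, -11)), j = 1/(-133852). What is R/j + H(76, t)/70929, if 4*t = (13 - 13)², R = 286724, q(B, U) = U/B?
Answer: -38378580848 + √53885/922077 ≈ -3.8379e+10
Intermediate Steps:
j = -1/133852 ≈ -7.4709e-6
t = 0 (t = (13 - 13)²/4 = (¼)*0² = (¼)*0 = 0)
H(Y, O) = √53885/13 (H(Y, O) = √(318 - 11/(-13)) = √(318 - 11*(-1/13)) = √(318 + 11/13) = √(4145/13) = √53885/13)
R/j + H(76, t)/70929 = 286724/(-1/133852) + (√53885/13)/70929 = 286724*(-133852) + (√53885/13)*(1/70929) = -38378580848 + √53885/922077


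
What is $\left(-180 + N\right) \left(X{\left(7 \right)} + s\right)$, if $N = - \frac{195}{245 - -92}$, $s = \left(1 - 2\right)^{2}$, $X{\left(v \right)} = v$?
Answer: $- \frac{486840}{337} \approx -1444.6$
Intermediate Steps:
$s = 1$ ($s = \left(-1\right)^{2} = 1$)
$N = - \frac{195}{337}$ ($N = - \frac{195}{245 + 92} = - \frac{195}{337} \approx -0.57864$)
$\left(-180 + N\right) \left(X{\left(7 \right)} + s\right) = \left(-180 - \frac{195}{337}\right) \left(7 + 1\right) = \left(- \frac{60855}{337}\right) 8 = - \frac{486840}{337}$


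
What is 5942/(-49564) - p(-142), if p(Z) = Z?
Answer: 3516073/24782 ≈ 141.88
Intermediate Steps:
5942/(-49564) - p(-142) = 5942/(-49564) - 1*(-142) = 5942*(-1/49564) + 142 = -2971/24782 + 142 = 3516073/24782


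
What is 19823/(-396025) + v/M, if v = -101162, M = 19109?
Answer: -40441478757/7567641725 ≈ -5.3440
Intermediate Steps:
19823/(-396025) + v/M = 19823/(-396025) - 101162/19109 = 19823*(-1/396025) - 101162*1/19109 = -19823/396025 - 101162/19109 = -40441478757/7567641725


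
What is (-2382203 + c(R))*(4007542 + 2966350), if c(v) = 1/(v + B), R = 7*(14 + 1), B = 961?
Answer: -8854849691205562/533 ≈ -1.6613e+13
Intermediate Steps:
R = 105 (R = 7*15 = 105)
c(v) = 1/(961 + v) (c(v) = 1/(v + 961) = 1/(961 + v))
(-2382203 + c(R))*(4007542 + 2966350) = (-2382203 + 1/(961 + 105))*(4007542 + 2966350) = (-2382203 + 1/1066)*6973892 = -2539428397/1066*6973892 = -8854849691205562/533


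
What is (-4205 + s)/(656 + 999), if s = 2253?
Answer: -1952/1655 ≈ -1.1795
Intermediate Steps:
(-4205 + s)/(656 + 999) = (-4205 + 2253)/(656 + 999) = -1952/1655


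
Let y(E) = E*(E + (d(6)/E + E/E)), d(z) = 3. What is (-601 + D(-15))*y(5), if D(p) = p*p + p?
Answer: -12903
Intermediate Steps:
D(p) = p + p² (D(p) = p² + p = p + p²)
y(E) = E*(1 + E + 3/E) (y(E) = E*(E + (3/E + E/E)) = E*(E + (3/E + 1)) = E*(E + (1 + 3/E)) = E*(1 + E + 3/E))
(-601 + D(-15))*y(5) = (-601 - 15*(1 - 15))*(3 + 5 + 5²) = (-601 - 15*(-14))*(3 + 5 + 25) = (-601 + 210)*33 = -391*33 = -12903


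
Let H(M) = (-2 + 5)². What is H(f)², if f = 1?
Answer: 81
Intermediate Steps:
H(M) = 9 (H(M) = 3² = 9)
H(f)² = 9² = 81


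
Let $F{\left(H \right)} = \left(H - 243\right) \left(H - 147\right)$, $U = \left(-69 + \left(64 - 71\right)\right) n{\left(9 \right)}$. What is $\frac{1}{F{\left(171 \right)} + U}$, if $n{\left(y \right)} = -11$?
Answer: $- \frac{1}{892} \approx -0.0011211$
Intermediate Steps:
$U = 836$ ($U = \left(-69 + \left(64 - 71\right)\right) \left(-11\right) = \left(-69 - 7\right) \left(-11\right) = \left(-76\right) \left(-11\right) = 836$)
$F{\left(H \right)} = \left(-243 + H\right) \left(-147 + H\right)$
$\frac{1}{F{\left(171 \right)} + U} = \frac{1}{\left(35721 + 171^{2} - 66690\right) + 836} = \frac{1}{\left(35721 + 29241 - 66690\right) + 836} = \frac{1}{-1728 + 836} = \frac{1}{-892} = - \frac{1}{892}$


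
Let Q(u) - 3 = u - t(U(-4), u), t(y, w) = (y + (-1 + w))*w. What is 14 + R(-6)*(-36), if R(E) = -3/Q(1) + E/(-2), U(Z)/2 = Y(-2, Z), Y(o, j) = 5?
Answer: -112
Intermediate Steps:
U(Z) = 10 (U(Z) = 2*5 = 10)
t(y, w) = w*(-1 + w + y) (t(y, w) = (-1 + w + y)*w = w*(-1 + w + y))
Q(u) = 3 + u - u*(9 + u) (Q(u) = 3 + (u - u*(-1 + u + 10)) = 3 + (u - u*(9 + u)) = 3 + u - u*(9 + u))
R(E) = 1/2 - E/2 (R(E) = -3/(3 + 1 - 1*1*(9 + 1)) + E/(-2) = -3/(3 + 1 - 1*1*10) + E*(-1/2) = -3/(3 + 1 - 10) - E/2 = -3/(-6) - E/2 = -3*(-1/6) - E/2 = 1/2 - E/2)
14 + R(-6)*(-36) = 14 + (1/2 - 1/2*(-6))*(-36) = 14 + (1/2 + 3)*(-36) = 14 + (7/2)*(-36) = 14 - 126 = -112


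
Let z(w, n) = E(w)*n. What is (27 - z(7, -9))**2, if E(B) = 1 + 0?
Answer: 1296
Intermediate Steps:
E(B) = 1
z(w, n) = n (z(w, n) = 1*n = n)
(27 - z(7, -9))**2 = (27 - 1*(-9))**2 = (27 + 9)**2 = 36**2 = 1296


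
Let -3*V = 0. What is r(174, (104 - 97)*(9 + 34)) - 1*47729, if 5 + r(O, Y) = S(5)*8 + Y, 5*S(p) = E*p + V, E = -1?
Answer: -47441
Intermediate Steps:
V = 0 (V = -⅓*0 = 0)
S(p) = -p/5 (S(p) = (-p + 0)/5 = (-p)/5 = -p/5)
r(O, Y) = -13 + Y (r(O, Y) = -5 + (-⅕*5*8 + Y) = -5 + (-1*8 + Y) = -5 + (-8 + Y) = -13 + Y)
r(174, (104 - 97)*(9 + 34)) - 1*47729 = (-13 + (104 - 97)*(9 + 34)) - 1*47729 = (-13 + 7*43) - 47729 = (-13 + 301) - 47729 = 288 - 47729 = -47441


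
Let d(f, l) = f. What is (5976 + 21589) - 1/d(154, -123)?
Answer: 4245009/154 ≈ 27565.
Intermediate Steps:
(5976 + 21589) - 1/d(154, -123) = (5976 + 21589) - 1/154 = 27565 - 1*1/154 = 27565 - 1/154 = 4245009/154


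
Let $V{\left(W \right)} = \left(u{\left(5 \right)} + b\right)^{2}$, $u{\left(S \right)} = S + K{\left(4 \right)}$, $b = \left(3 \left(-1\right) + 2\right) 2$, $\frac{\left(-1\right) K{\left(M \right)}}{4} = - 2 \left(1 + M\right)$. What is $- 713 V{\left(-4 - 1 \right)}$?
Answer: $-1318337$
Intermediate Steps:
$K{\left(M \right)} = 8 + 8 M$ ($K{\left(M \right)} = - 4 \left(- 2 \left(1 + M\right)\right) = - 4 \left(-2 - 2 M\right) = 8 + 8 M$)
$b = -2$ ($b = \left(-3 + 2\right) 2 = \left(-1\right) 2 = -2$)
$u{\left(S \right)} = 40 + S$ ($u{\left(S \right)} = S + \left(8 + 8 \cdot 4\right) = S + \left(8 + 32\right) = S + 40 = 40 + S$)
$V{\left(W \right)} = 1849$ ($V{\left(W \right)} = \left(\left(40 + 5\right) - 2\right)^{2} = \left(45 - 2\right)^{2} = 43^{2} = 1849$)
$- 713 V{\left(-4 - 1 \right)} = \left(-713\right) 1849 = -1318337$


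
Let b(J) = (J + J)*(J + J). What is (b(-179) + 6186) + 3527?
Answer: 137877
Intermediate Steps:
b(J) = 4*J² (b(J) = (2*J)*(2*J) = 4*J²)
(b(-179) + 6186) + 3527 = (4*(-179)² + 6186) + 3527 = (4*32041 + 6186) + 3527 = (128164 + 6186) + 3527 = 134350 + 3527 = 137877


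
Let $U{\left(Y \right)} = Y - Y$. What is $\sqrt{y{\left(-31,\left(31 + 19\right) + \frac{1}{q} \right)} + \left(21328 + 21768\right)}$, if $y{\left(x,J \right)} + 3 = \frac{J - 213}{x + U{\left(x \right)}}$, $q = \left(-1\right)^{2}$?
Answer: $\frac{\sqrt{41417395}}{31} \approx 207.6$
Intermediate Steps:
$q = 1$
$U{\left(Y \right)} = 0$
$y{\left(x,J \right)} = -3 + \frac{-213 + J}{x}$ ($y{\left(x,J \right)} = -3 + \frac{J - 213}{x + 0} = -3 + \frac{-213 + J}{x}$)
$\sqrt{y{\left(-31,\left(31 + 19\right) + \frac{1}{q} \right)} + \left(21328 + 21768\right)} = \sqrt{\frac{-213 + \left(\left(31 + 19\right) + 1^{-1}\right) - -93}{-31} + \left(21328 + 21768\right)} = \sqrt{- \frac{-213 + \left(50 + 1\right) + 93}{31} + 43096} = \sqrt{- \frac{-213 + 51 + 93}{31} + 43096} = \sqrt{\left(- \frac{1}{31}\right) \left(-69\right) + 43096} = \sqrt{\frac{69}{31} + 43096} = \sqrt{\frac{1336045}{31}} = \frac{\sqrt{41417395}}{31}$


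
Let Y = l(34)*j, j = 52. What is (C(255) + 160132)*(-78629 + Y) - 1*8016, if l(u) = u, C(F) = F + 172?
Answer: -12340733315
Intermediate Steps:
C(F) = 172 + F
Y = 1768 (Y = 34*52 = 1768)
(C(255) + 160132)*(-78629 + Y) - 1*8016 = ((172 + 255) + 160132)*(-78629 + 1768) - 1*8016 = (427 + 160132)*(-76861) - 8016 = 160559*(-76861) - 8016 = -12340725299 - 8016 = -12340733315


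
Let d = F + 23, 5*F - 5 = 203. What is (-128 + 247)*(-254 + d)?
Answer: -112693/5 ≈ -22539.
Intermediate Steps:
F = 208/5 (F = 1 + (⅕)*203 = 1 + 203/5 = 208/5 ≈ 41.600)
d = 323/5 (d = 208/5 + 23 = 323/5 ≈ 64.600)
(-128 + 247)*(-254 + d) = (-128 + 247)*(-254 + 323/5) = 119*(-947/5) = -112693/5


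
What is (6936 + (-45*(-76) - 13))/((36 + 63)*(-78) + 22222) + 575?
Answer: 8347843/14500 ≈ 575.71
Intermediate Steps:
(6936 + (-45*(-76) - 13))/((36 + 63)*(-78) + 22222) + 575 = (6936 + (3420 - 13))/(99*(-78) + 22222) + 575 = (6936 + 3407)/(-7722 + 22222) + 575 = 10343/14500 + 575 = 8347843/14500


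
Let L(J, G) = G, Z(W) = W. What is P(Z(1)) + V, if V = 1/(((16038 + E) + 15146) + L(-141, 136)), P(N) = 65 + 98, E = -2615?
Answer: 4678916/28705 ≈ 163.00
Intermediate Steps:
P(N) = 163
V = 1/28705 (V = 1/(((16038 - 2615) + 15146) + 136) = 1/((13423 + 15146) + 136) = 1/(28569 + 136) = 1/28705 ≈ 3.4837e-5)
P(Z(1)) + V = 163 + 1/28705 = 4678916/28705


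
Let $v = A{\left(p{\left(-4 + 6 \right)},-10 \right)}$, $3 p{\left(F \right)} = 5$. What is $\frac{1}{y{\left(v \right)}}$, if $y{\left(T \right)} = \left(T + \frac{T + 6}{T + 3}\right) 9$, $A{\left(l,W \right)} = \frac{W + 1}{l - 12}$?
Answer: $\frac{1240}{29529} \approx 0.041993$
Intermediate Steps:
$p{\left(F \right)} = \frac{5}{3}$ ($p{\left(F \right)} = \frac{1}{3} \cdot 5 = \frac{5}{3}$)
$A{\left(l,W \right)} = \frac{1 + W}{-12 + l}$
$v = \frac{27}{31}$ ($v = \frac{1 - 10}{-12 + \frac{5}{3}} = \frac{1}{- \frac{31}{3}} \left(-9\right) = \left(- \frac{3}{31}\right) \left(-9\right) = \frac{27}{31} \approx 0.87097$)
$y{\left(T \right)} = 9 T + \frac{9 \left(6 + T\right)}{3 + T}$ ($y{\left(T \right)} = \left(T + \frac{6 + T}{3 + T}\right) 9 = 9 T + \frac{9 \left(6 + T\right)}{3 + T}$)
$\frac{1}{y{\left(v \right)}} = \frac{1}{9 \frac{1}{3 + \frac{27}{31}} \left(6 + \left(\frac{27}{31}\right)^{2} + 4 \cdot \frac{27}{31}\right)} = \frac{1}{9 \frac{1}{\frac{120}{31}} \left(6 + \frac{729}{961} + \frac{108}{31}\right)} = \frac{1}{9 \cdot \frac{31}{120} \cdot \frac{9843}{961}} = \frac{1}{\frac{29529}{1240}} = \frac{1240}{29529}$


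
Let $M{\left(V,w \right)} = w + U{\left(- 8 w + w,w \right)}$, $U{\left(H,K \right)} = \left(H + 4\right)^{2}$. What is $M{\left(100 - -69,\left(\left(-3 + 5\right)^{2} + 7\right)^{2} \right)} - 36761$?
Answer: $674009$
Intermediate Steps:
$U{\left(H,K \right)} = \left(4 + H\right)^{2}$
$M{\left(V,w \right)} = w + \left(4 - 7 w\right)^{2}$ ($M{\left(V,w \right)} = w + \left(4 + \left(- 8 w + w\right)\right)^{2} = w + \left(4 - 7 w\right)^{2}$)
$M{\left(100 - -69,\left(\left(-3 + 5\right)^{2} + 7\right)^{2} \right)} - 36761 = \left(\left(\left(-3 + 5\right)^{2} + 7\right)^{2} + \left(-4 + 7 \left(\left(-3 + 5\right)^{2} + 7\right)^{2}\right)^{2}\right) - 36761 = \left(\left(2^{2} + 7\right)^{2} + \left(-4 + 7 \left(2^{2} + 7\right)^{2}\right)^{2}\right) - 36761 = \left(\left(4 + 7\right)^{2} + \left(-4 + 7 \left(4 + 7\right)^{2}\right)^{2}\right) - 36761 = \left(11^{2} + \left(-4 + 7 \cdot 11^{2}\right)^{2}\right) - 36761 = \left(121 + \left(-4 + 7 \cdot 121\right)^{2}\right) - 36761 = \left(121 + \left(-4 + 847\right)^{2}\right) - 36761 = \left(121 + 843^{2}\right) - 36761 = \left(121 + 710649\right) - 36761 = 710770 - 36761 = 674009$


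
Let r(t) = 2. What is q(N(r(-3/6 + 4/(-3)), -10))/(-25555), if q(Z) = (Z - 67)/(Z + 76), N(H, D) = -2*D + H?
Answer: 9/500878 ≈ 1.7968e-5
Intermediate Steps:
N(H, D) = H - 2*D
q(Z) = (-67 + Z)/(76 + Z)
q(N(r(-3/6 + 4/(-3)), -10))/(-25555) = ((-67 + (2 - 2*(-10)))/(76 + (2 - 2*(-10))))/(-25555) = ((-67 + (2 + 20))/(76 + (2 + 20)))*(-1/25555) = ((-67 + 22)/(76 + 22))*(-1/25555) = (-45/98)*(-1/25555) = ((1/98)*(-45))*(-1/25555) = -45/98*(-1/25555) = 9/500878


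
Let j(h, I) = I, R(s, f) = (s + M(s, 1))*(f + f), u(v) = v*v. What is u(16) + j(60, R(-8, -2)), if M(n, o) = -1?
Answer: 292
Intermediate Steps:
u(v) = v²
R(s, f) = 2*f*(-1 + s) (R(s, f) = (s - 1)*(f + f) = (-1 + s)*(2*f) = 2*f*(-1 + s))
u(16) + j(60, R(-8, -2)) = 16² + 2*(-2)*(-1 - 8) = 256 + 2*(-2)*(-9) = 256 + 36 = 292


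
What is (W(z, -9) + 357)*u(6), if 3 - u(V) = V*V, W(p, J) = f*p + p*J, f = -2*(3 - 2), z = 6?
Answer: -9603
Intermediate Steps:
f = -2 (f = -2*1 = -2)
W(p, J) = -2*p + J*p (W(p, J) = -2*p + p*J = -2*p + J*p)
u(V) = 3 - V² (u(V) = 3 - V*V = 3 - V²)
(W(z, -9) + 357)*u(6) = (6*(-2 - 9) + 357)*(3 - 1*6²) = (6*(-11) + 357)*(3 - 1*36) = (-66 + 357)*(3 - 36) = 291*(-33) = -9603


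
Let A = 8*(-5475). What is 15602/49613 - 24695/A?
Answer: 381712127/434609880 ≈ 0.87829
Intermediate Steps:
A = -43800
15602/49613 - 24695/A = 15602/49613 - 24695/(-43800) = 15602*(1/49613) - 24695*(-1/43800) = 15602/49613 + 4939/8760 = 381712127/434609880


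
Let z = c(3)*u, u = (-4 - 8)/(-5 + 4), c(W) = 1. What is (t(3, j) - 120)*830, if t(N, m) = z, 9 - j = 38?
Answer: -89640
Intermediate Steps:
u = 12 (u = -12/(-1) = -12*(-1) = 12)
j = -29 (j = 9 - 1*38 = 9 - 38 = -29)
z = 12 (z = 1*12 = 12)
t(N, m) = 12
(t(3, j) - 120)*830 = (12 - 120)*830 = -108*830 = -89640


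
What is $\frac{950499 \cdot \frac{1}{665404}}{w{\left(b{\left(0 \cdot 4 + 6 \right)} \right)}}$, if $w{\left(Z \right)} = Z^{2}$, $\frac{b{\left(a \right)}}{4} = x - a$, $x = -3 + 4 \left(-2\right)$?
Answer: $\frac{950499}{3076828096} \approx 0.00030892$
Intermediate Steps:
$x = -11$ ($x = -3 - 8 = -11$)
$b{\left(a \right)} = -44 - 4 a$ ($b{\left(a \right)} = 4 \left(-11 - a\right) = -44 - 4 a$)
$\frac{950499 \cdot \frac{1}{665404}}{w{\left(b{\left(0 \cdot 4 + 6 \right)} \right)}} = \frac{950499 \cdot \frac{1}{665404}}{\left(-44 - 4 \left(0 \cdot 4 + 6\right)\right)^{2}} = \frac{950499 \cdot \frac{1}{665404}}{\left(-44 - 4 \left(0 + 6\right)\right)^{2}} = \frac{950499}{665404 \left(-44 - 24\right)^{2}} = \frac{950499}{665404 \left(-68\right)^{2}} = \frac{950499}{665404 \cdot 4624} = \frac{950499}{665404} \cdot \frac{1}{4624} = \frac{950499}{3076828096}$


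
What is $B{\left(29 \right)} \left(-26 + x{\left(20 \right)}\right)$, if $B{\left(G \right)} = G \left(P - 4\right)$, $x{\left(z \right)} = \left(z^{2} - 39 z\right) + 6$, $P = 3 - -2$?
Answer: $-11600$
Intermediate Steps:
$P = 5$ ($P = 3 + 2 = 5$)
$x{\left(z \right)} = 6 + z^{2} - 39 z$
$B{\left(G \right)} = G$ ($B{\left(G \right)} = G \left(5 - 4\right) = G 1 = G$)
$B{\left(29 \right)} \left(-26 + x{\left(20 \right)}\right) = 29 \left(-26 + \left(6 + 20^{2} - 780\right)\right) = 29 \left(-26 + \left(6 + 400 - 780\right)\right) = 29 \left(-26 - 374\right) = 29 \left(-400\right) = -11600$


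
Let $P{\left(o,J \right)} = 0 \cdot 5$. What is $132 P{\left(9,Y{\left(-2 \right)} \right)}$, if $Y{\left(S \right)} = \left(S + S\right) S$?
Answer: $0$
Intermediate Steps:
$Y{\left(S \right)} = 2 S^{2}$ ($Y{\left(S \right)} = 2 S S = 2 S^{2}$)
$P{\left(o,J \right)} = 0$
$132 P{\left(9,Y{\left(-2 \right)} \right)} = 132 \cdot 0 = 0$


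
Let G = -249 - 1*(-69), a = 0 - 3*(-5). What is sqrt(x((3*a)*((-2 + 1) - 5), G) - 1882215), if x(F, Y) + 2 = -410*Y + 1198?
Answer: I*sqrt(1807219) ≈ 1344.3*I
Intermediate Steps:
a = 15 (a = 0 + 15 = 15)
G = -180 (G = -249 + 69 = -180)
x(F, Y) = 1196 - 410*Y (x(F, Y) = -2 + (-410*Y + 1198) = -2 + (1198 - 410*Y) = 1196 - 410*Y)
sqrt(x((3*a)*((-2 + 1) - 5), G) - 1882215) = sqrt((1196 - 410*(-180)) - 1882215) = sqrt((1196 + 73800) - 1882215) = sqrt(74996 - 1882215) = sqrt(-1807219) = I*sqrt(1807219)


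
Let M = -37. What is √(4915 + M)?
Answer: 3*√542 ≈ 69.843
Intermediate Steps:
√(4915 + M) = √(4915 - 37) = √4878 = 3*√542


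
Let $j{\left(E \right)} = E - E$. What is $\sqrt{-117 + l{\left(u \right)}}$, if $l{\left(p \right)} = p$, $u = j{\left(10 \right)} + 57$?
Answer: $2 i \sqrt{15} \approx 7.746 i$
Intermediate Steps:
$j{\left(E \right)} = 0$
$u = 57$ ($u = 0 + 57 = 57$)
$\sqrt{-117 + l{\left(u \right)}} = \sqrt{-117 + 57} = \sqrt{-60} = 2 i \sqrt{15}$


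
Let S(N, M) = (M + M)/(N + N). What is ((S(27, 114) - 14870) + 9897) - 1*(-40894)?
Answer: 323327/9 ≈ 35925.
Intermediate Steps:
S(N, M) = M/N (S(N, M) = (2*M)/((2*N)) = (2*M)*(1/(2*N)) = M/N)
((S(27, 114) - 14870) + 9897) - 1*(-40894) = ((114/27 - 14870) + 9897) - 1*(-40894) = ((114*(1/27) - 14870) + 9897) + 40894 = ((38/9 - 14870) + 9897) + 40894 = (-133792/9 + 9897) + 40894 = -44719/9 + 40894 = 323327/9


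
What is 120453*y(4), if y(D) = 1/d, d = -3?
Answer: -40151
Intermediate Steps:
y(D) = -⅓ (y(D) = 1/(-3) = -⅓)
120453*y(4) = 120453*(-⅓) = -40151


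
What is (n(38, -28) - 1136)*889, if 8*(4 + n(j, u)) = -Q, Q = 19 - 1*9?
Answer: -4058285/4 ≈ -1.0146e+6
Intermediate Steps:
Q = 10 (Q = 19 - 9 = 10)
n(j, u) = -21/4 (n(j, u) = -4 + (-1*10)/8 = -4 + (⅛)*(-10) = -4 - 5/4 = -21/4)
(n(38, -28) - 1136)*889 = (-21/4 - 1136)*889 = -4565/4*889 = -4058285/4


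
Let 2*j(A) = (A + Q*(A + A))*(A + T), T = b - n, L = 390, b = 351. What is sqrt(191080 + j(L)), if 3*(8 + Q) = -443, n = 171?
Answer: I*sqrt(34302470) ≈ 5856.8*I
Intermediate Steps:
Q = -467/3 (Q = -8 + (1/3)*(-443) = -8 - 443/3 = -467/3 ≈ -155.67)
T = 180 (T = 351 - 1*171 = 351 - 171 = 180)
j(A) = -931*A*(180 + A)/6 (j(A) = ((A - 467*(A + A)/3)*(A + 180))/2 = ((A - 934*A/3)*(180 + A))/2 = ((-931*A/3)*(180 + A))/2 = (-931*A*(180 + A)/3)/2 = -931*A*(180 + A)/6)
sqrt(191080 + j(L)) = sqrt(191080 + (931/6)*390*(-180 - 1*390)) = sqrt(191080 + (931/6)*390*(-180 - 390)) = sqrt(191080 + (931/6)*390*(-570)) = sqrt(191080 - 34493550) = sqrt(-34302470) = I*sqrt(34302470)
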